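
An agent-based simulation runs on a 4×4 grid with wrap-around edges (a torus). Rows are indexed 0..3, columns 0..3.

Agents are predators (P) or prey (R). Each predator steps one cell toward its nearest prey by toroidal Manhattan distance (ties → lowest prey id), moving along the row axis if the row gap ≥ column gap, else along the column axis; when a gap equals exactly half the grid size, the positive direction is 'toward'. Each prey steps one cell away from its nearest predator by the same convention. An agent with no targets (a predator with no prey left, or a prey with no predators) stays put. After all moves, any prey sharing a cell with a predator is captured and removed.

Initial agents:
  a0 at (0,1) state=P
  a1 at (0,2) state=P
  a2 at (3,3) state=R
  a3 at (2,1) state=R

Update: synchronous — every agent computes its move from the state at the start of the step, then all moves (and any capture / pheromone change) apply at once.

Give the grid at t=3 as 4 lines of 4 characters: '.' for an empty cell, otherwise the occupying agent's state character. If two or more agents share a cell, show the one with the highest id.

....
R.PP
....
....

t=1: a0@(1,1):P a1@(3,2):P a2@(2,3):R
t=2: a0@(1,2):P a1@(2,2):P a2@(1,3):R
t=3: a0@(1,3):P a1@(1,2):P a2@(1,0):R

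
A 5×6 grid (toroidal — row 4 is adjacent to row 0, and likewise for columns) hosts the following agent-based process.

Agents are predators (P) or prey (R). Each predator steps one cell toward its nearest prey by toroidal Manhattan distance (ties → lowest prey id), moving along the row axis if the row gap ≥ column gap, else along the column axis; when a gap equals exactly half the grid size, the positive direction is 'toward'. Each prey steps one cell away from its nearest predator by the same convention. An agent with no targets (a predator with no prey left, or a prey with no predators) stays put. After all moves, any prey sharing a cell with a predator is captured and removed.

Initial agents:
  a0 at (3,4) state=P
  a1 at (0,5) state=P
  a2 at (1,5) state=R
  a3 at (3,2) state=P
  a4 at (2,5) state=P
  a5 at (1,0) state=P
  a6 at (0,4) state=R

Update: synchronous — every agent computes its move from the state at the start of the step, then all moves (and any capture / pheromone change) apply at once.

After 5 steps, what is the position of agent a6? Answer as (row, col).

(4, 3)

t=1: a0@(4,4):P a1@(1,5):P a2@(2,5):R a3@(4,2):P a4@(1,5):P a5@(1,5):P a6@(0,3):R
t=2: a0@(0,4):P a1@(2,5):P a2@(3,5):R a3@(0,2):P a4@(2,5):P a5@(2,5):P a6@(1,3):R
t=3: a0@(1,4):P a1@(3,5):P a2@(4,5):R a3@(1,2):P a4@(3,5):P a5@(3,5):P a6@(2,3):R
t=4: a0@(2,4):P a1@(4,5):P a2@(0,5):R a3@(2,2):P a4@(4,5):P a5@(4,5):P a6@(3,3):R
t=5: a0@(3,4):P a1@(0,5):P a2@(1,5):R a3@(3,2):P a4@(0,5):P a5@(0,5):P a6@(4,3):R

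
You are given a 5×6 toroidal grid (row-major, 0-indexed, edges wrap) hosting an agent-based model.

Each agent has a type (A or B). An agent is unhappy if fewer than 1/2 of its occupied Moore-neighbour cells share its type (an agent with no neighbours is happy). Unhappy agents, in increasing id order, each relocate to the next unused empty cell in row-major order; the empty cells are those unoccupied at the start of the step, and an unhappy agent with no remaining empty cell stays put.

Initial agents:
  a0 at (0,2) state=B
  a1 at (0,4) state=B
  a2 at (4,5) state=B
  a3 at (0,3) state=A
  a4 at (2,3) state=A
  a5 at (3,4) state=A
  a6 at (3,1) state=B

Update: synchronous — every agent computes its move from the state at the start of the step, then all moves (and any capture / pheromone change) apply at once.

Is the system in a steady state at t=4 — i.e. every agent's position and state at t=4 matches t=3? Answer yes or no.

t=1: a0@(0,0):B a1@(0,4):B a2@(4,5):B a3@(0,1):A a4@(2,3):A a5@(3,4):A a6@(3,1):B
t=2: a0@(0,0):B a1@(0,4):B a2@(4,5):B a3@(0,2):A a4@(2,3):A a5@(3,4):A a6@(3,1):B
t=3: (unchanged — steady state)

yes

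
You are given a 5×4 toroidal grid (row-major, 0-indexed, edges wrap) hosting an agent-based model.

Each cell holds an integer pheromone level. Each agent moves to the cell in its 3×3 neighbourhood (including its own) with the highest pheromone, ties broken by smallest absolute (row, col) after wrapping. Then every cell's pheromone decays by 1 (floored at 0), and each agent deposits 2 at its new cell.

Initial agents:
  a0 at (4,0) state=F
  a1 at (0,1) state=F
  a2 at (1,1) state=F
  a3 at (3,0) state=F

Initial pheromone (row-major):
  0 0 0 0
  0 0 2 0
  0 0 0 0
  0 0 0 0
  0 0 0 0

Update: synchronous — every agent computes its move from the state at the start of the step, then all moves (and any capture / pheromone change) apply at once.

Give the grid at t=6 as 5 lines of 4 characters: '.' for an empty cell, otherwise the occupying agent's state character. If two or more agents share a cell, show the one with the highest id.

F...
..F.
F...
....
....

t=1: a0@(0,0) a1@(1,2) a2@(1,2) a3@(2,0) | pheromone: 2 0 0 0 / 0 0 5 0 / 2 0 0 0 / 0 0 0 0 / 0 0 0 0
t=2: a0@(0,0) a1@(1,2) a2@(1,2) a3@(2,0) | pheromone: 3 0 0 0 / 0 0 8 0 / 3 0 0 0 / 0 0 0 0 / 0 0 0 0
t=3: a0@(0,0) a1@(1,2) a2@(1,2) a3@(2,0) | pheromone: 4 0 0 0 / 0 0 11 0 / 4 0 0 0 / 0 0 0 0 / 0 0 0 0
t=4: a0@(0,0) a1@(1,2) a2@(1,2) a3@(2,0) | pheromone: 5 0 0 0 / 0 0 14 0 / 5 0 0 0 / 0 0 0 0 / 0 0 0 0
t=5: a0@(0,0) a1@(1,2) a2@(1,2) a3@(2,0) | pheromone: 6 0 0 0 / 0 0 17 0 / 6 0 0 0 / 0 0 0 0 / 0 0 0 0
t=6: a0@(0,0) a1@(1,2) a2@(1,2) a3@(2,0) | pheromone: 7 0 0 0 / 0 0 20 0 / 7 0 0 0 / 0 0 0 0 / 0 0 0 0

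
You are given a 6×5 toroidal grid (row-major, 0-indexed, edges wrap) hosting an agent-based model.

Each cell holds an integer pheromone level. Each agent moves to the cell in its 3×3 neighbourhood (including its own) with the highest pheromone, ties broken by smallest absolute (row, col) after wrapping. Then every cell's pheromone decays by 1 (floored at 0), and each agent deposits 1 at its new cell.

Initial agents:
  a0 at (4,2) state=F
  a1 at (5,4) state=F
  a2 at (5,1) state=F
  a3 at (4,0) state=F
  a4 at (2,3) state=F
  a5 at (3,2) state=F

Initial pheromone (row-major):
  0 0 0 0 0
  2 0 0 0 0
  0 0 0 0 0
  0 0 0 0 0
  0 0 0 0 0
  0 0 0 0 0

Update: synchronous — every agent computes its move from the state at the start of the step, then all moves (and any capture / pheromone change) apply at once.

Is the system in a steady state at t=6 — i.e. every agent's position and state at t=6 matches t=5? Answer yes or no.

t=1: a0@(3,1) a1@(0,0) a2@(0,0) a3@(3,0) a4@(1,2) a5@(2,1) | pheromone: 2 0 0 0 0 / 1 0 1 0 0 / 0 1 0 0 0 / 1 1 0 0 0 / 0 0 0 0 0 / 0 0 0 0 0
t=2: a0@(2,1) a1@(0,0) a2@(0,0) a3@(2,1) a4@(1,2) a5@(1,0) | pheromone: 3 0 0 0 0 / 1 0 1 0 0 / 0 2 0 0 0 / 0 0 0 0 0 / 0 0 0 0 0 / 0 0 0 0 0
t=3: a0@(2,1) a1@(0,0) a2@(0,0) a3@(2,1) a4@(2,1) a5@(0,0) | pheromone: 5 0 0 0 0 / 0 0 0 0 0 / 0 4 0 0 0 / 0 0 0 0 0 / 0 0 0 0 0 / 0 0 0 0 0
t=4: a0@(2,1) a1@(0,0) a2@(0,0) a3@(2,1) a4@(2,1) a5@(0,0) | pheromone: 7 0 0 0 0 / 0 0 0 0 0 / 0 6 0 0 0 / 0 0 0 0 0 / 0 0 0 0 0 / 0 0 0 0 0
t=5: a0@(2,1) a1@(0,0) a2@(0,0) a3@(2,1) a4@(2,1) a5@(0,0) | pheromone: 9 0 0 0 0 / 0 0 0 0 0 / 0 8 0 0 0 / 0 0 0 0 0 / 0 0 0 0 0 / 0 0 0 0 0
t=6: a0@(2,1) a1@(0,0) a2@(0,0) a3@(2,1) a4@(2,1) a5@(0,0) | pheromone: 11 0 0 0 0 / 0 0 0 0 0 / 0 10 0 0 0 / 0 0 0 0 0 / 0 0 0 0 0 / 0 0 0 0 0

yes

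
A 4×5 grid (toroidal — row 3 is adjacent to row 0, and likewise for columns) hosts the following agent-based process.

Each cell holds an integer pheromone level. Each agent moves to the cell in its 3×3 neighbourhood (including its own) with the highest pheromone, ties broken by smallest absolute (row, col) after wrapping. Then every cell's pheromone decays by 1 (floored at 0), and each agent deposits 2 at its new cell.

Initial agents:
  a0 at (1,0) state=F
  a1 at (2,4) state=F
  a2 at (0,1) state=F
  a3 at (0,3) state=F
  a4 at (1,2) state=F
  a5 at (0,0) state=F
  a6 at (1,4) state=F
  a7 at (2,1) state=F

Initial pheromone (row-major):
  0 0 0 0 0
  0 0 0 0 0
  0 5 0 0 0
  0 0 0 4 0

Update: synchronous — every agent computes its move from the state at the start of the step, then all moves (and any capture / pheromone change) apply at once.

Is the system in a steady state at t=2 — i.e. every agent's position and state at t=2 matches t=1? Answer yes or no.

t=1: a0@(2,1) a1@(3,3) a2@(0,0) a3@(3,3) a4@(2,1) a5@(0,0) a6@(0,0) a7@(2,1) | pheromone: 6 0 0 0 0 / 0 0 0 0 0 / 0 10 0 0 0 / 0 0 0 7 0
t=2: a0@(2,1) a1@(3,3) a2@(0,0) a3@(3,3) a4@(2,1) a5@(0,0) a6@(0,0) a7@(2,1) | pheromone: 11 0 0 0 0 / 0 0 0 0 0 / 0 15 0 0 0 / 0 0 0 10 0

yes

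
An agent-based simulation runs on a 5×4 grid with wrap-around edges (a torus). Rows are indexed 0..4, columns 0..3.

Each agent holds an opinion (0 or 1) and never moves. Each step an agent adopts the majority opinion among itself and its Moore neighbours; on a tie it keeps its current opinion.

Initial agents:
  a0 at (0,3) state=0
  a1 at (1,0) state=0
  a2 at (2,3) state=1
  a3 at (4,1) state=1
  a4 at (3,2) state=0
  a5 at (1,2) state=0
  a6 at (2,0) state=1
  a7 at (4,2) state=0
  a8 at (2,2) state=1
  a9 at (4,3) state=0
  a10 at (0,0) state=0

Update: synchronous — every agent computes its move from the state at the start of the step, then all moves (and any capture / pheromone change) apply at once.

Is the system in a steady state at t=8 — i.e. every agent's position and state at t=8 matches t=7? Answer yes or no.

t=1: a0@(0,3):0 a1@(1,0):0 a2@(2,3):1 a3@(4,1):0 a4@(3,2):0 a5@(1,2):0 a6@(2,0):1 a7@(4,2):0 a8@(2,2):1 a9@(4,3):0 a10@(0,0):0
t=2: (unchanged — steady state)

yes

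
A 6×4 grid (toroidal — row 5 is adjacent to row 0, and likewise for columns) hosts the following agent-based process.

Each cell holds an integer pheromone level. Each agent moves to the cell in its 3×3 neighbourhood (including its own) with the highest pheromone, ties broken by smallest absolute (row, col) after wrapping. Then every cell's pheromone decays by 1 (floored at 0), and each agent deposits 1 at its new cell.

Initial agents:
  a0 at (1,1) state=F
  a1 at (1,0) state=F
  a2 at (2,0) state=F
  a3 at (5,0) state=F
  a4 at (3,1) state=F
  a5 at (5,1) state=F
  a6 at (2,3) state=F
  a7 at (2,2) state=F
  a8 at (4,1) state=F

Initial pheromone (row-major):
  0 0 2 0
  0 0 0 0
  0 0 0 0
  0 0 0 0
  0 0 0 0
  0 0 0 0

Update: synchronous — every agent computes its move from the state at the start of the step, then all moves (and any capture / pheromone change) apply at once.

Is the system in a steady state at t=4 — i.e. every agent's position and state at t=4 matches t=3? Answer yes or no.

no

t=1: a0@(0,2) a1@(0,0) a2@(1,0) a3@(0,0) a4@(2,0) a5@(0,2) a6@(1,0) a7@(1,1) a8@(3,0) | pheromone: 2 0 3 0 / 2 1 0 0 / 1 0 0 0 / 1 0 0 0 / 0 0 0 0 / 0 0 0 0
t=2: a0@(0,2) a1@(0,0) a2@(0,0) a3@(0,0) a4@(1,0) a5@(0,2) a6@(0,0) a7@(0,2) a8@(2,0) | pheromone: 5 0 5 0 / 2 0 0 0 / 1 0 0 0 / 0 0 0 0 / 0 0 0 0 / 0 0 0 0
t=3: a0@(0,2) a1@(0,0) a2@(0,0) a3@(0,0) a4@(0,0) a5@(0,2) a6@(0,0) a7@(0,2) a8@(1,0) | pheromone: 9 0 7 0 / 2 0 0 0 / 0 0 0 0 / 0 0 0 0 / 0 0 0 0 / 0 0 0 0
t=4: a0@(0,2) a1@(0,0) a2@(0,0) a3@(0,0) a4@(0,0) a5@(0,2) a6@(0,0) a7@(0,2) a8@(0,0) | pheromone: 14 0 9 0 / 1 0 0 0 / 0 0 0 0 / 0 0 0 0 / 0 0 0 0 / 0 0 0 0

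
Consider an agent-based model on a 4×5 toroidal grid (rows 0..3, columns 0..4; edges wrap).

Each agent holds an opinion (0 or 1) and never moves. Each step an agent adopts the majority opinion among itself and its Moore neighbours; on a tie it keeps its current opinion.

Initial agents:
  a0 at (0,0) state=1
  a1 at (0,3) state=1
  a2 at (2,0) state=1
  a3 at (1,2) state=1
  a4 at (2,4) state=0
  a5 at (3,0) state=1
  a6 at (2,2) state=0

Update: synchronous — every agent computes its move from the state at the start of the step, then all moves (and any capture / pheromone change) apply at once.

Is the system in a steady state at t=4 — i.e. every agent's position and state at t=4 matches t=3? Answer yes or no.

yes

t=1: a0@(0,0):1 a1@(0,3):1 a2@(2,0):1 a3@(1,2):1 a4@(2,4):1 a5@(3,0):1 a6@(2,2):0
t=2: (unchanged — steady state)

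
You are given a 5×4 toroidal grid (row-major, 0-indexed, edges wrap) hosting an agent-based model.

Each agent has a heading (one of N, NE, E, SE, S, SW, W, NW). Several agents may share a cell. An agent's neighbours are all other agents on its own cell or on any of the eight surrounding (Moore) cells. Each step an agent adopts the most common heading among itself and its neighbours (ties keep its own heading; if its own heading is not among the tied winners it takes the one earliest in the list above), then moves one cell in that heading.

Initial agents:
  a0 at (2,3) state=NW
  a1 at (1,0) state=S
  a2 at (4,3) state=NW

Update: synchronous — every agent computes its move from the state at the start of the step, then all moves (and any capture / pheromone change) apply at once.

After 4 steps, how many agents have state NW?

2

t=1: a0@(1,2):NW a1@(2,0):S a2@(3,2):NW
t=2: a0@(0,1):NW a1@(3,0):S a2@(2,1):NW
t=3: a0@(4,0):NW a1@(4,0):S a2@(1,0):NW
t=4: a0@(3,3):NW a1@(0,0):S a2@(0,3):NW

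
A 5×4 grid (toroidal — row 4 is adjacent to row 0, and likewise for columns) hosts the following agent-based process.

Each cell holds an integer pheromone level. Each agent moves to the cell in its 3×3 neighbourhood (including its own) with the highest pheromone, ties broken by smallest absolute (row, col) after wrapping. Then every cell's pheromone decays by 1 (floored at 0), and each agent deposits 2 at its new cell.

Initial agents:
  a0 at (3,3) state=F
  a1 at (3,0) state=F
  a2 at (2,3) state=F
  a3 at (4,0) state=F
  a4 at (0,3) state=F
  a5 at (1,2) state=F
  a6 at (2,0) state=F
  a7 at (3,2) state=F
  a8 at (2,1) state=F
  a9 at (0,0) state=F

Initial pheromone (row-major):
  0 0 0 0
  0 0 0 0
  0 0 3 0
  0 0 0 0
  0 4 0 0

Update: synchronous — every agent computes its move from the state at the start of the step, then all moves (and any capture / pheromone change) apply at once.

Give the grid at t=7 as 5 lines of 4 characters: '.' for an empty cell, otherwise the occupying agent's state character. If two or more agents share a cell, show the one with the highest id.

t=1: a0@(2,2) a1@(4,1) a2@(2,2) a3@(4,1) a4@(0,0) a5@(2,2) a6@(1,0) a7@(4,1) a8@(2,2) a9@(4,1) | pheromone: 2 0 0 0 / 2 0 0 0 / 0 0 10 0 / 0 0 0 0 / 0 11 0 0
t=2: a0@(2,2) a1@(4,1) a2@(2,2) a3@(4,1) a4@(4,1) a5@(2,2) a6@(0,0) a7@(4,1) a8@(2,2) a9@(4,1) | pheromone: 3 0 0 0 / 1 0 0 0 / 0 0 17 0 / 0 0 0 0 / 0 20 0 0
t=3: a0@(2,2) a1@(4,1) a2@(2,2) a3@(4,1) a4@(4,1) a5@(2,2) a6@(4,1) a7@(4,1) a8@(2,2) a9@(4,1) | pheromone: 2 0 0 0 / 0 0 0 0 / 0 0 24 0 / 0 0 0 0 / 0 31 0 0
t=4: a0@(2,2) a1@(4,1) a2@(2,2) a3@(4,1) a4@(4,1) a5@(2,2) a6@(4,1) a7@(4,1) a8@(2,2) a9@(4,1) | pheromone: 1 0 0 0 / 0 0 0 0 / 0 0 31 0 / 0 0 0 0 / 0 42 0 0
t=5: a0@(2,2) a1@(4,1) a2@(2,2) a3@(4,1) a4@(4,1) a5@(2,2) a6@(4,1) a7@(4,1) a8@(2,2) a9@(4,1) | pheromone: 0 0 0 0 / 0 0 0 0 / 0 0 38 0 / 0 0 0 0 / 0 53 0 0
t=6: a0@(2,2) a1@(4,1) a2@(2,2) a3@(4,1) a4@(4,1) a5@(2,2) a6@(4,1) a7@(4,1) a8@(2,2) a9@(4,1) | pheromone: 0 0 0 0 / 0 0 0 0 / 0 0 45 0 / 0 0 0 0 / 0 64 0 0
t=7: a0@(2,2) a1@(4,1) a2@(2,2) a3@(4,1) a4@(4,1) a5@(2,2) a6@(4,1) a7@(4,1) a8@(2,2) a9@(4,1) | pheromone: 0 0 0 0 / 0 0 0 0 / 0 0 52 0 / 0 0 0 0 / 0 75 0 0

....
....
..F.
....
.F..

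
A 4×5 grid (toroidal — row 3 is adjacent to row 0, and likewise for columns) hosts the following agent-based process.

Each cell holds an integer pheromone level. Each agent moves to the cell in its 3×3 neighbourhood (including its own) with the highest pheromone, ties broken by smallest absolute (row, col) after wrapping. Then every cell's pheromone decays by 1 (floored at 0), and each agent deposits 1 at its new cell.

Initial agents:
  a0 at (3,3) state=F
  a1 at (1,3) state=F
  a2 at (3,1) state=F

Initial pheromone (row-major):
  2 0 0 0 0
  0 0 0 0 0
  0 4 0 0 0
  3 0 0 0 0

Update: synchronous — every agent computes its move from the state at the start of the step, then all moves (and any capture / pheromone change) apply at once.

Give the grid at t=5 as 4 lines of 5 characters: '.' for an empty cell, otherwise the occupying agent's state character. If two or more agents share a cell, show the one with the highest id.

t=1: a0@(0,2) a1@(0,2) a2@(2,1) | pheromone: 1 0 2 0 0 / 0 0 0 0 0 / 0 4 0 0 0 / 2 0 0 0 0
t=2: a0@(0,2) a1@(0,2) a2@(2,1) | pheromone: 0 0 3 0 0 / 0 0 0 0 0 / 0 4 0 0 0 / 1 0 0 0 0
t=3: a0@(0,2) a1@(0,2) a2@(2,1) | pheromone: 0 0 4 0 0 / 0 0 0 0 0 / 0 4 0 0 0 / 0 0 0 0 0
t=4: a0@(0,2) a1@(0,2) a2@(2,1) | pheromone: 0 0 5 0 0 / 0 0 0 0 0 / 0 4 0 0 0 / 0 0 0 0 0
t=5: a0@(0,2) a1@(0,2) a2@(2,1) | pheromone: 0 0 6 0 0 / 0 0 0 0 0 / 0 4 0 0 0 / 0 0 0 0 0

..F..
.....
.F...
.....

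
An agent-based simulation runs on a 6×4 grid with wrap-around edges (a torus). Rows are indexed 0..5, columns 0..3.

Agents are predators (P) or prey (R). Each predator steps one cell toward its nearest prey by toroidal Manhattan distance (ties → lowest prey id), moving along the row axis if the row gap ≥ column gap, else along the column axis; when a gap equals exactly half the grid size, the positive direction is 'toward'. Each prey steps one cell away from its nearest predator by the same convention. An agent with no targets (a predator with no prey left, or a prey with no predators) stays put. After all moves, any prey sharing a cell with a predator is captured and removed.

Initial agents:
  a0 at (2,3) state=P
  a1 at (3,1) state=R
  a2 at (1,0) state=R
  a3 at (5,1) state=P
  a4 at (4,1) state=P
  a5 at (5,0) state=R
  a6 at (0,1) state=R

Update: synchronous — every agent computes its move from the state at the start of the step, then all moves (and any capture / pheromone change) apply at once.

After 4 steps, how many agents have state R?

4

t=1: a0@(1,3):P a1@(2,1):R a2@(0,0):R a3@(5,0):P a4@(3,1):P a5@(5,3):R a6@(1,1):R
t=2: a0@(0,3):P a1@(1,1):R a2@(1,0):R a3@(0,0):P a4@(2,1):P a5@(5,2):R a6@(1,0):R
t=3: a0@(1,3):P a1@(0,1):R a2@(2,0):R a3@(1,0):P a4@(1,1):P a5@(4,2):R a6@(2,0):R
t=4: a0@(2,3):P a1@(5,1):R a2@(3,0):R a3@(2,0):P a4@(0,1):P a5@(3,2):R a6@(3,0):R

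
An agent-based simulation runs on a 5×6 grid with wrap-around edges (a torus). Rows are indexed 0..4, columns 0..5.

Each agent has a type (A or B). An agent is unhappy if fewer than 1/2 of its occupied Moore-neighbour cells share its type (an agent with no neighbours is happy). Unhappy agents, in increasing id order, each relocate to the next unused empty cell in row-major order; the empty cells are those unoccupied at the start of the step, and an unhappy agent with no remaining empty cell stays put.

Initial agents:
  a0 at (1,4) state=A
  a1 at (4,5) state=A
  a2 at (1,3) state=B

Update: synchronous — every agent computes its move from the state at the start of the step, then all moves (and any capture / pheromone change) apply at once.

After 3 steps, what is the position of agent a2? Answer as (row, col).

(0, 2)

t=1: a0@(0,0):A a1@(4,5):A a2@(0,1):B
t=2: a0@(0,0):A a1@(4,5):A a2@(0,2):B
t=3: (unchanged — steady state)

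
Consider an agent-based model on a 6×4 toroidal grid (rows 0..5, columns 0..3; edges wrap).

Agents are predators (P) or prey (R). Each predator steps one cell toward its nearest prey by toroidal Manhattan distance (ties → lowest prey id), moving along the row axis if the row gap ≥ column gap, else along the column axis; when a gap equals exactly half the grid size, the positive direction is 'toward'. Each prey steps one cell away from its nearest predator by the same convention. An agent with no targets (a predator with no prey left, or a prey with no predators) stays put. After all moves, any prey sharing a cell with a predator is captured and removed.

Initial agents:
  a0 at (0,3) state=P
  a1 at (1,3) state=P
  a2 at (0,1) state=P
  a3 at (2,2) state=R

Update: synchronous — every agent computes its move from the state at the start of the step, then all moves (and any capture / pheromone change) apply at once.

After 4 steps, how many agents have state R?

1

t=1: a0@(1,3):P a1@(2,3):P a2@(1,1):P a3@(3,2):R
t=2: a0@(2,3):P a1@(3,3):P a2@(2,1):P a3@(4,2):R
t=3: a0@(3,3):P a1@(4,3):P a2@(3,1):P a3@(5,2):R
t=4: a0@(4,3):P a1@(5,3):P a2@(4,1):P a3@(0,2):R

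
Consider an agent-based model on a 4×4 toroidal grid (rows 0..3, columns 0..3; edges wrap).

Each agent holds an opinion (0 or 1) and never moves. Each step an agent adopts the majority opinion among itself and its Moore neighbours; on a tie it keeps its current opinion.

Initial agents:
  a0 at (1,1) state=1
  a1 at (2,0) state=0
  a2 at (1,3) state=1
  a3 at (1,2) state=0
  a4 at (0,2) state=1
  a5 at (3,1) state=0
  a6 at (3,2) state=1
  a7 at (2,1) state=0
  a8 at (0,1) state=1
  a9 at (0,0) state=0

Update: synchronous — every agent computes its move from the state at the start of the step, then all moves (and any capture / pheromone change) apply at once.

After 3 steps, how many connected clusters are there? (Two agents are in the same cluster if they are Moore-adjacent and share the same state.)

1

t=1: a0@(1,1):0 a1@(2,0):0 a2@(1,3):0 a3@(1,2):1 a4@(0,2):1 a5@(3,1):0 a6@(3,2):1 a7@(2,1):0 a8@(0,1):1 a9@(0,0):1
t=2: a0@(1,1):1 a1@(2,0):0 a2@(1,3):1 a3@(1,2):1 a4@(0,2):1 a5@(3,1):1 a6@(3,2):1 a7@(2,1):0 a8@(0,1):1 a9@(0,0):0
t=3: a0@(1,1):1 a1@(2,0):1 a2@(1,3):1 a3@(1,2):1 a4@(0,2):1 a5@(3,1):1 a6@(3,2):1 a7@(2,1):1 a8@(0,1):1 a9@(0,0):1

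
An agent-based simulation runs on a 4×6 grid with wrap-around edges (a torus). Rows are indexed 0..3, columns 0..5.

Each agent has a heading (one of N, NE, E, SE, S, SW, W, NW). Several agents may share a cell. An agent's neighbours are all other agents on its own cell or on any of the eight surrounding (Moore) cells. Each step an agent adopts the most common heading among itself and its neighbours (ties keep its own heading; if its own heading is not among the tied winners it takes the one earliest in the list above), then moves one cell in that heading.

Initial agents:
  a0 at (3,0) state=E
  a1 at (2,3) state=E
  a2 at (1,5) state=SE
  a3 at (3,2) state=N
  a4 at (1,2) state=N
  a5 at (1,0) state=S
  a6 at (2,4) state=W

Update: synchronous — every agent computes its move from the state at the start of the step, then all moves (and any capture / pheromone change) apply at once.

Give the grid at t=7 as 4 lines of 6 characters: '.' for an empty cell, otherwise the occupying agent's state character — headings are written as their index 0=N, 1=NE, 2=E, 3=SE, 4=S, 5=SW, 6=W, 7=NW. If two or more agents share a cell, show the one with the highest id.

..00..
.0....
000...
...0..

t=1: a0@(3,1):E a1@(1,3):N a2@(2,0):SE a3@(2,2):N a4@(0,2):N a5@(2,0):S a6@(2,3):W
t=2: a0@(2,1):N a1@(0,3):N a2@(3,1):SE a3@(1,2):N a4@(3,2):N a5@(3,0):S a6@(1,3):N
t=3: a0@(1,1):N a1@(3,3):N a2@(2,1):N a3@(0,2):N a4@(2,2):N a5@(0,0):S a6@(0,3):N
t=4: a0@(0,1):N a1@(2,3):N a2@(1,1):N a3@(3,2):N a4@(1,2):N a5@(1,0):S a6@(3,3):N
t=5: a0@(3,1):N a1@(1,3):N a2@(0,1):N a3@(2,2):N a4@(0,2):N a5@(0,0):N a6@(2,3):N
t=6: a0@(2,1):N a1@(0,3):N a2@(3,1):N a3@(1,2):N a4@(3,2):N a5@(3,0):N a6@(1,3):N
t=7: a0@(1,1):N a1@(3,3):N a2@(2,1):N a3@(0,2):N a4@(2,2):N a5@(2,0):N a6@(0,3):N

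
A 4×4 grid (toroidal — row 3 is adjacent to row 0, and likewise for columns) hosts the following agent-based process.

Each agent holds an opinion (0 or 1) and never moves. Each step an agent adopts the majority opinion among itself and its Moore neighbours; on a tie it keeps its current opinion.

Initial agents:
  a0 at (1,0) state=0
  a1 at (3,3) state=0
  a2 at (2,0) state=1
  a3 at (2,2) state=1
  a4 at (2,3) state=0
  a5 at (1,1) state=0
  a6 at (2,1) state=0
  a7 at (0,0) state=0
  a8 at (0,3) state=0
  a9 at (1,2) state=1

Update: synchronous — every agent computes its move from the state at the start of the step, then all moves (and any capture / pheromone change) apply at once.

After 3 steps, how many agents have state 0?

10

t=1: a0@(1,0):0 a1@(3,3):0 a2@(2,0):0 a3@(2,2):0 a4@(2,3):0 a5@(1,1):0 a6@(2,1):0 a7@(0,0):0 a8@(0,3):0 a9@(1,2):0
t=2: (unchanged — steady state)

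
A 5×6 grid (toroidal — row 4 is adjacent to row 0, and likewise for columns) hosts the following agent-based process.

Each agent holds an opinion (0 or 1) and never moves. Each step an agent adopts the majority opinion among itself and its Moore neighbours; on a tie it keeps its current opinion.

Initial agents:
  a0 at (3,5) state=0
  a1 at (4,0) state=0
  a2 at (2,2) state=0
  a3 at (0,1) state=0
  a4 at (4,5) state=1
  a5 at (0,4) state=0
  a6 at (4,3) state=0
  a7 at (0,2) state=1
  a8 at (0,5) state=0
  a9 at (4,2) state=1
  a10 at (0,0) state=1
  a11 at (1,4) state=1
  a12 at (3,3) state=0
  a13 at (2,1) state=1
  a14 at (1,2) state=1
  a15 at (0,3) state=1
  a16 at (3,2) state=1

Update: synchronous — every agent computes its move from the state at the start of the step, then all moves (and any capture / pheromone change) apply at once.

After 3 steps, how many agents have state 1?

t=1: a0@(3,5):0 a1@(4,0):0 a2@(2,2):1 a3@(0,1):1 a4@(4,5):0 a5@(0,4):0 a6@(4,3):1 a7@(0,2):1 a8@(0,5):0 a9@(4,2):1 a10@(0,0):0 a11@(1,4):1 a12@(3,3):0 a13@(2,1):1 a14@(1,2):1 a15@(0,3):1 a16@(3,2):1
t=2: a0@(3,5):0 a1@(4,0):0 a2@(2,2):1 a3@(0,1):1 a4@(4,5):0 a5@(0,4):0 a6@(4,3):1 a7@(0,2):1 a8@(0,5):0 a9@(4,2):1 a10@(0,0):0 a11@(1,4):1 a12@(3,3):1 a13@(2,1):1 a14@(1,2):1 a15@(0,3):1 a16@(3,2):1
t=3: (unchanged — steady state)

11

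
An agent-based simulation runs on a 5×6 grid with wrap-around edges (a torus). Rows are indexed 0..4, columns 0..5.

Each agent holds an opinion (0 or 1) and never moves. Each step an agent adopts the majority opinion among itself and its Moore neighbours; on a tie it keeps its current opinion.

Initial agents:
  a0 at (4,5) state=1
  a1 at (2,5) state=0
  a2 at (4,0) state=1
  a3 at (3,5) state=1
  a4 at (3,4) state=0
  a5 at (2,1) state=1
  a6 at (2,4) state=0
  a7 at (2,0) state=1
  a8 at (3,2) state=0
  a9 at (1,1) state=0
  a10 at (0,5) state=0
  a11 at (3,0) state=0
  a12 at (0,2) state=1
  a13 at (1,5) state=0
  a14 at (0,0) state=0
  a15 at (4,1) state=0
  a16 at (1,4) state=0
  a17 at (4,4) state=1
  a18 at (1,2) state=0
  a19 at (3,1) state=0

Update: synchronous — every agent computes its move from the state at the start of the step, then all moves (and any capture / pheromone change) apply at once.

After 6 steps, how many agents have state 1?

0

t=1: a0@(4,5):1 a1@(2,5):0 a2@(4,0):0 a3@(3,5):1 a4@(3,4):0 a5@(2,1):0 a6@(2,4):0 a7@(2,0):0 a8@(3,2):0 a9@(1,1):0 a10@(0,5):0 a11@(3,0):1 a12@(0,2):0 a13@(1,5):0 a14@(0,0):0 a15@(4,1):0 a16@(1,4):0 a17@(4,4):1 a18@(1,2):0 a19@(3,1):0
t=2: a0@(4,5):1 a1@(2,5):0 a2@(4,0):0 a3@(3,5):0 a4@(3,4):0 a5@(2,1):0 a6@(2,4):0 a7@(2,0):0 a8@(3,2):0 a9@(1,1):0 a10@(0,5):0 a11@(3,0):0 a12@(0,2):0 a13@(1,5):0 a14@(0,0):0 a15@(4,1):0 a16@(1,4):0 a17@(4,4):1 a18@(1,2):0 a19@(3,1):0
t=3: a0@(4,5):0 a1@(2,5):0 a2@(4,0):0 a3@(3,5):0 a4@(3,4):0 a5@(2,1):0 a6@(2,4):0 a7@(2,0):0 a8@(3,2):0 a9@(1,1):0 a10@(0,5):0 a11@(3,0):0 a12@(0,2):0 a13@(1,5):0 a14@(0,0):0 a15@(4,1):0 a16@(1,4):0 a17@(4,4):0 a18@(1,2):0 a19@(3,1):0
t=4: (unchanged — steady state)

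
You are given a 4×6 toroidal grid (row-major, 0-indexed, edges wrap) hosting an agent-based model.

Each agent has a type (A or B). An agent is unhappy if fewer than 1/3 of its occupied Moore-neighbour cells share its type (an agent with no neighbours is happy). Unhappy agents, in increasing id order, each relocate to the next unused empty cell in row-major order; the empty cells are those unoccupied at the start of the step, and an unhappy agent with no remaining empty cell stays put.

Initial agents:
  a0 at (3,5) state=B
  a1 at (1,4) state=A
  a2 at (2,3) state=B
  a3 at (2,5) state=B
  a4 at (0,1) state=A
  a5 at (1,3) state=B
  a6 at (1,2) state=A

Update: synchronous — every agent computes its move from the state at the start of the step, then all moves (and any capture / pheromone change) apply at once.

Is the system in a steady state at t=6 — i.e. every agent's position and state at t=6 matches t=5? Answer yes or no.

t=1: a0@(3,5):B a1@(0,0):A a2@(2,3):B a3@(2,5):B a4@(0,1):A a5@(1,3):B a6@(1,2):A
t=2: (unchanged — steady state)

yes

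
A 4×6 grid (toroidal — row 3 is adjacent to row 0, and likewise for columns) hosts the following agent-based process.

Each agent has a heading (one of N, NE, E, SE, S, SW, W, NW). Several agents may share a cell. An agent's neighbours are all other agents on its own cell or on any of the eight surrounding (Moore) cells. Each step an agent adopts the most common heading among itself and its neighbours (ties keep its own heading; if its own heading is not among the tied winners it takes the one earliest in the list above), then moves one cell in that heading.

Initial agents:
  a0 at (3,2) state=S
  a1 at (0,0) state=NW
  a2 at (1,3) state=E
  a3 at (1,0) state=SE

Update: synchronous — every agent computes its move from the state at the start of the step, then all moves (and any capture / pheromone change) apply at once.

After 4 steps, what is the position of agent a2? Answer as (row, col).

t=1: a0@(0,2):S a1@(3,5):NW a2@(1,4):E a3@(2,1):SE
t=2: a0@(1,2):S a1@(2,4):NW a2@(1,5):E a3@(3,2):SE
t=3: a0@(2,2):S a1@(1,3):NW a2@(1,0):E a3@(0,3):SE
t=4: a0@(3,2):S a1@(0,2):NW a2@(1,1):E a3@(1,4):SE

(1, 1)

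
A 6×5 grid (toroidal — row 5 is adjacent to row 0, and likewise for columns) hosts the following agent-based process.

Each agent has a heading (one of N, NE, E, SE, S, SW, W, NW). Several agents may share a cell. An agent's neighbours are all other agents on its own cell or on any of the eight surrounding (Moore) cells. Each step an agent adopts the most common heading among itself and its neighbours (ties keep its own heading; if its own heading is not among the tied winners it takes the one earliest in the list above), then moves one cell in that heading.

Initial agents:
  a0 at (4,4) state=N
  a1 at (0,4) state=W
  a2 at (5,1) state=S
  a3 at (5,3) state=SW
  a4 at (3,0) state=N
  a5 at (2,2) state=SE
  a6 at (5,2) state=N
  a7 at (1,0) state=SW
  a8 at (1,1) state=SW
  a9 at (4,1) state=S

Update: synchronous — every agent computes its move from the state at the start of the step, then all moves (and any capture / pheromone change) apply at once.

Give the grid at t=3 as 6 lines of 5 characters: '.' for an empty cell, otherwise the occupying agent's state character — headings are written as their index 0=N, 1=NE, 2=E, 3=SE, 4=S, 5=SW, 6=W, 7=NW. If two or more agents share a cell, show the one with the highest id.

t=1: a0@(3,4):N a1@(1,3):SW a2@(0,1):S a3@(4,3):N a4@(2,0):N a5@(3,3):SE a6@(0,2):S a7@(2,4):SW a8@(2,0):SW a9@(5,1):S
t=2: a0@(2,4):N a1@(2,2):SW a2@(1,1):S a3@(3,3):N a4@(1,0):N a5@(2,3):N a6@(1,2):S a7@(3,3):SW a8@(3,4):SW a9@(0,1):S
t=3: a0@(1,4):N a1@(3,1):SW a2@(2,1):S a3@(2,3):N a4@(0,0):N a5@(1,3):N a6@(2,2):S a7@(4,2):SW a8@(2,4):N a9@(1,1):S

0....
.4.00
.4400
.5...
..5..
.....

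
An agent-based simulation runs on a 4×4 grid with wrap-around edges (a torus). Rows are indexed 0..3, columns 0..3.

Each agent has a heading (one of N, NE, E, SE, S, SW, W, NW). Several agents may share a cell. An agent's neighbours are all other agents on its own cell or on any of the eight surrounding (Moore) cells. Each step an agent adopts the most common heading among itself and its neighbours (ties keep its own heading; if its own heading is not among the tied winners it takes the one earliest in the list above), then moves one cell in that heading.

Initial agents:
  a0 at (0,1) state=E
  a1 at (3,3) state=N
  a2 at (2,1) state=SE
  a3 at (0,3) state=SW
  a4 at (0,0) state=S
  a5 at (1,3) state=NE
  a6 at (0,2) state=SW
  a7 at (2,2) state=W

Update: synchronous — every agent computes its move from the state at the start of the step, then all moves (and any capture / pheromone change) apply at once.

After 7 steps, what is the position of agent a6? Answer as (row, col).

(3, 3)

t=1: a0@(0,2):E a1@(0,2):SW a2@(3,2):SE a3@(1,2):SW a4@(1,0):S a5@(2,2):SW a6@(1,1):SW a7@(2,1):W
t=2: a0@(1,1):SW a1@(1,1):SW a2@(0,1):SW a3@(2,1):SW a4@(2,0):S a5@(3,1):SW a6@(2,0):SW a7@(3,0):SW
t=3: a0@(2,0):SW a1@(2,0):SW a2@(1,0):SW a3@(3,0):SW a4@(3,3):SW a5@(0,0):SW a6@(3,3):SW a7@(0,3):SW
t=4: a0@(3,3):SW a1@(3,3):SW a2@(2,3):SW a3@(0,3):SW a4@(0,2):SW a5@(1,3):SW a6@(0,2):SW a7@(1,2):SW
t=5: a0@(0,2):SW a1@(0,2):SW a2@(3,2):SW a3@(1,2):SW a4@(1,1):SW a5@(2,2):SW a6@(1,1):SW a7@(2,1):SW
t=6: a0@(1,1):SW a1@(1,1):SW a2@(0,1):SW a3@(2,1):SW a4@(2,0):SW a5@(3,1):SW a6@(2,0):SW a7@(3,0):SW
t=7: a0@(2,0):SW a1@(2,0):SW a2@(1,0):SW a3@(3,0):SW a4@(3,3):SW a5@(0,0):SW a6@(3,3):SW a7@(0,3):SW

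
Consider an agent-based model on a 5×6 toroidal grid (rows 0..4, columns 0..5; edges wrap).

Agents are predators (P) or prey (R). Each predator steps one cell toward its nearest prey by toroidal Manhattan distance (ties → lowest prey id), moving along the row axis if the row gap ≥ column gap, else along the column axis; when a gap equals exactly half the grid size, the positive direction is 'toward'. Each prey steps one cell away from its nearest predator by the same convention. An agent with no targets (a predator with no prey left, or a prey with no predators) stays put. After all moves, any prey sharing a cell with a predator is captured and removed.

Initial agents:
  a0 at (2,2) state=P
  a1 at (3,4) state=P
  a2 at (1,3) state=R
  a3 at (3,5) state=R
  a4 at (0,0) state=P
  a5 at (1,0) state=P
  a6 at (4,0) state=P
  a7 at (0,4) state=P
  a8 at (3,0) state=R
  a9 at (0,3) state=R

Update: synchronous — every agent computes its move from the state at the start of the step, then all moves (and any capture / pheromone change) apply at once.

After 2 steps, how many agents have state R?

1

t=1: a0@(1,2):P a1@(3,5):P a4@(4,0):P a5@(2,0):P a6@(3,0):P a7@(0,3):P a9@(0,2):R
t=2: a0@(0,2):P a1@(3,0):P a4@(4,1):P a5@(1,0):P a6@(4,0):P a7@(0,2):P a9@(4,2):R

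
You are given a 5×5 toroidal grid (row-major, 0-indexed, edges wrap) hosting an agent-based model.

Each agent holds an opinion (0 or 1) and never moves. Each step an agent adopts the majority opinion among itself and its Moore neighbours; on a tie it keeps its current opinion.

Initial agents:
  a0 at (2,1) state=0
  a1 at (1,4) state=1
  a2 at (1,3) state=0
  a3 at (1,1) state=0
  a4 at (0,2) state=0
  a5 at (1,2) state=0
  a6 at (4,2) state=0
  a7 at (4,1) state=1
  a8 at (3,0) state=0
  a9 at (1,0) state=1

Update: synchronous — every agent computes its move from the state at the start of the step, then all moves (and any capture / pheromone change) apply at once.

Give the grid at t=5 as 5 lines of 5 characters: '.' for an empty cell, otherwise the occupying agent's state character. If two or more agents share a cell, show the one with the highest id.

..0..
10001
.0...
0....
.00..

t=1: a0@(2,1):0 a1@(1,4):1 a2@(1,3):0 a3@(1,1):0 a4@(0,2):0 a5@(1,2):0 a6@(4,2):0 a7@(4,1):0 a8@(3,0):0 a9@(1,0):1
t=2: (unchanged — steady state)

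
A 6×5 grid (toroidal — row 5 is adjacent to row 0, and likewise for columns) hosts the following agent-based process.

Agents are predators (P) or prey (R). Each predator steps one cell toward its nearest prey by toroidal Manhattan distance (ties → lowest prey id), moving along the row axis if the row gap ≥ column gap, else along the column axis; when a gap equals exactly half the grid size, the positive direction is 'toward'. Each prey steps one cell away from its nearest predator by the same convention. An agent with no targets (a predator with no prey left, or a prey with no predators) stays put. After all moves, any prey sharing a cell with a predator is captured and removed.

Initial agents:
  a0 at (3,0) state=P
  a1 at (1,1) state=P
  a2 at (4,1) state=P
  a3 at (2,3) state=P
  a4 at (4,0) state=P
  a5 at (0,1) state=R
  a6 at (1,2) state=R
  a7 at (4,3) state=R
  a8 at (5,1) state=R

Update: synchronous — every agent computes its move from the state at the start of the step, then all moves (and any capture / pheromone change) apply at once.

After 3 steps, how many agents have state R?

0

t=1: a0@(3,4):P a1@(0,1):P a2@(5,1):P a3@(1,3):P a4@(4,4):P
t=2: (unchanged — steady state)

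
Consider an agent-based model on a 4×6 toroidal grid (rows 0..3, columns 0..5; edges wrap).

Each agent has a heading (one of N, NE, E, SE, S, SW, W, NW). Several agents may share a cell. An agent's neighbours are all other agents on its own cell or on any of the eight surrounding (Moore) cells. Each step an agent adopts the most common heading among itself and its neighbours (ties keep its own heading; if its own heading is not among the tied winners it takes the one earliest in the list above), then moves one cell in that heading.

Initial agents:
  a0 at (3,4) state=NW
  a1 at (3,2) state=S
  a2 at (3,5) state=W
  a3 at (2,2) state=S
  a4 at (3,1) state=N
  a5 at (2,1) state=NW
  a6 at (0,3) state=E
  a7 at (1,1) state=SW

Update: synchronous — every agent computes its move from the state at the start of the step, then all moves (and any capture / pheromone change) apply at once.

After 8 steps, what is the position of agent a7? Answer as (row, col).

t=1: a0@(2,3):NW a1@(0,2):S a2@(3,4):W a3@(3,2):S a4@(0,1):S a5@(3,1):S a6@(0,4):E a7@(2,0):SW
t=2: a0@(1,2):NW a1@(1,2):S a2@(3,3):W a3@(0,2):S a4@(1,1):S a5@(0,1):S a6@(0,5):E a7@(3,5):SW
t=3: a0@(2,2):S a1@(2,2):S a2@(3,2):W a3@(1,2):S a4@(2,1):S a5@(1,1):S a6@(0,0):E a7@(0,4):SW
t=4: a0@(3,2):S a1@(3,2):S a2@(0,2):S a3@(2,2):S a4@(3,1):S a5@(2,1):S a6@(0,1):E a7@(1,3):SW
t=5: a0@(0,2):S a1@(0,2):S a2@(1,2):S a3@(3,2):S a4@(0,1):S a5@(3,1):S a6@(1,1):S a7@(2,3):S
t=6: a0@(1,2):S a1@(1,2):S a2@(2,2):S a3@(0,2):S a4@(1,1):S a5@(0,1):S a6@(2,1):S a7@(3,3):S
t=7: a0@(2,2):S a1@(2,2):S a2@(3,2):S a3@(1,2):S a4@(2,1):S a5@(1,1):S a6@(3,1):S a7@(0,3):S
t=8: a0@(3,2):S a1@(3,2):S a2@(0,2):S a3@(2,2):S a4@(3,1):S a5@(2,1):S a6@(0,1):S a7@(1,3):S

(1, 3)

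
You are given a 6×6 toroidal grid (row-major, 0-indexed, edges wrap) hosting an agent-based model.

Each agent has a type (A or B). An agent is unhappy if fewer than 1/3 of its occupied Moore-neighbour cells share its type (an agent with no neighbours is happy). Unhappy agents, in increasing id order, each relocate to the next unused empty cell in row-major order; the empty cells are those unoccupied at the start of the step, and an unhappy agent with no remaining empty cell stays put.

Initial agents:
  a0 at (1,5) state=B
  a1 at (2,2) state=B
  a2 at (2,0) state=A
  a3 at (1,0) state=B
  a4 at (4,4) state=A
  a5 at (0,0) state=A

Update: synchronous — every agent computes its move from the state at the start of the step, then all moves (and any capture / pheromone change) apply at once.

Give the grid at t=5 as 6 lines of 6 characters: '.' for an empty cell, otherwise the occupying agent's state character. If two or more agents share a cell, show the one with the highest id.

.AA...
B....B
..B...
......
....A.
......

t=1: a0@(1,5):B a1@(2,2):B a2@(0,1):A a3@(1,0):B a4@(4,4):A a5@(0,2):A
t=2: (unchanged — steady state)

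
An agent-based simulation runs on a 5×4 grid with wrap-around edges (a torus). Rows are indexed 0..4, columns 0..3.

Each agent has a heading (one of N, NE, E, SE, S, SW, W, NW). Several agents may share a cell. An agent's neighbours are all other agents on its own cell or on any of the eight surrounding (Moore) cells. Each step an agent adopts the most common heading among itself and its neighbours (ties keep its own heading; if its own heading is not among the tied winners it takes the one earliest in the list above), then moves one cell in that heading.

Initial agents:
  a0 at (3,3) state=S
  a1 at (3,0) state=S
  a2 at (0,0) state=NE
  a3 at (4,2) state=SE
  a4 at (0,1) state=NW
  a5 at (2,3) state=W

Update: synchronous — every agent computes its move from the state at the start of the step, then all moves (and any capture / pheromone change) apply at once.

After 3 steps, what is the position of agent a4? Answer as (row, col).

(1, 0)

t=1: a0@(4,3):S a1@(4,0):S a2@(4,1):NE a3@(0,3):SE a4@(4,0):NW a5@(3,3):S
t=2: a0@(0,3):S a1@(0,0):S a2@(3,2):NE a3@(1,3):S a4@(0,0):S a5@(4,3):S
t=3: a0@(1,3):S a1@(1,0):S a2@(2,3):NE a3@(2,3):S a4@(1,0):S a5@(0,3):S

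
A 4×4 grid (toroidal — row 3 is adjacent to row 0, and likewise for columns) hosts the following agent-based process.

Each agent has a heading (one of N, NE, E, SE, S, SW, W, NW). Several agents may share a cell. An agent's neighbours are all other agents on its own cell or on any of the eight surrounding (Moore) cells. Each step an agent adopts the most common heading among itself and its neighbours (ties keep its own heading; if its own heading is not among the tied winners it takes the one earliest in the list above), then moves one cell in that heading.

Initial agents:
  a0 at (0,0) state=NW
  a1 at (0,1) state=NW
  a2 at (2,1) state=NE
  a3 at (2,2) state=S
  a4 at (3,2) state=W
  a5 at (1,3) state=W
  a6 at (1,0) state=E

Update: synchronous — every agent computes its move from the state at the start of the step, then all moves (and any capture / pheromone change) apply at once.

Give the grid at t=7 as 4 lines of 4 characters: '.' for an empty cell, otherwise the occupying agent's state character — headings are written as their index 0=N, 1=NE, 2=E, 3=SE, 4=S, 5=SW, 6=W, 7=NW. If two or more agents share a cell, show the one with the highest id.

t=1: a0@(3,3):NW a1@(3,0):NW a2@(1,2):NE a3@(2,1):W a4@(3,1):W a5@(1,2):W a6@(0,3):NW
t=2: a0@(2,2):NW a1@(2,3):NW a2@(1,1):W a3@(2,0):W a4@(3,0):W a5@(1,1):W a6@(3,2):NW
t=3: a0@(1,1):NW a1@(1,2):NW a2@(1,0):W a3@(2,3):W a4@(3,3):W a5@(1,0):W a6@(2,1):NW
t=4: a0@(0,0):NW a1@(0,1):NW a2@(1,3):W a3@(2,2):W a4@(3,2):W a5@(1,3):W a6@(1,0):NW
t=5: a0@(3,3):NW a1@(3,0):NW a2@(1,2):W a3@(2,1):W a4@(3,1):W a5@(1,2):W a6@(0,3):NW
t=6: a0@(2,2):NW a1@(2,3):NW a2@(1,1):W a3@(2,0):W a4@(3,0):W a5@(1,1):W a6@(3,2):NW
t=7: a0@(1,1):NW a1@(1,2):NW a2@(1,0):W a3@(2,3):W a4@(3,3):W a5@(1,0):W a6@(2,1):NW

....
677.
.7.6
...6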